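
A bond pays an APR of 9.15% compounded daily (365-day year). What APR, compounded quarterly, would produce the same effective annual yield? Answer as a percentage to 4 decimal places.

9.2543%

EAR = (1 + 0.0915/365)^365 − 1 = 0.095804.
Solve (1 + r/4)^4 = 1.095804: r/4 = 1.095804^(1/4) − 1 = 0.023136, so r = 0.092543 = 9.2543%.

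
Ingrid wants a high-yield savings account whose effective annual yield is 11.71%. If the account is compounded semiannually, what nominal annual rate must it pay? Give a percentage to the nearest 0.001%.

11.386%

(1 + r/2)^2 − 1 = 0.1171, so 1 + r/2 = 1.1171^(1/2).
r/2 = 0.056930, so r = 0.113859 = 11.386%.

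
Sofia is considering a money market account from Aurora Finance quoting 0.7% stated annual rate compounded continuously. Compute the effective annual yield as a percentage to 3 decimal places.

With continuous compounding, EAR = e^0.007 − 1.
e^0.007 = 1.007025, so EAR = 0.007025 = 0.702%.

0.702%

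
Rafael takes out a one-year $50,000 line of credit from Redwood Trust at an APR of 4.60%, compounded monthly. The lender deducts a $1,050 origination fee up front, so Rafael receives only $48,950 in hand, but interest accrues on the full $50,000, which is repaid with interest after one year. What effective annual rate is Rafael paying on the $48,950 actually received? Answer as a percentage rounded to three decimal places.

Amount owed after one year: 50,000 × (1 + 0.0460/12)^12 = 50,000 × 1.046982 = $52,349.12.
Effective rate on net proceeds: 52,349.12 / 48,950 − 1 = 0.069441 = 6.944%.

6.944%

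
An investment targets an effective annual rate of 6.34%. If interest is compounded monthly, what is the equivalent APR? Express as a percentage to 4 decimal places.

(1 + r/12)^12 − 1 = 0.0634, so 1 + r/12 = 1.0634^(1/12).
r/12 = 0.005136, so r = 0.061629 = 6.1629%.

6.1629%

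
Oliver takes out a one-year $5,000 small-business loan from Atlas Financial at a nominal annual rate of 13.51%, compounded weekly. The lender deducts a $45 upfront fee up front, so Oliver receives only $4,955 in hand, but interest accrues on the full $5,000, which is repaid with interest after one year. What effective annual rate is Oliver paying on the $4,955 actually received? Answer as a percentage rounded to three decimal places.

15.484%

Amount owed after one year: 5,000 × (1 + 0.1351/52)^52 = 5,000 × 1.144451 = $5,722.25.
Effective rate on net proceeds: 5,722.25 / 4,955 − 1 = 0.154844 = 15.484%.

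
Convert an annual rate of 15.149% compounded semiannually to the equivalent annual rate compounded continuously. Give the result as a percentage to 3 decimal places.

EAR = (1 + 0.15149/2)^2 − 1 = 0.157227.
Equivalent continuous rate: r = ln(1 + 0.157227) = 0.146027 = 14.603%.

14.603%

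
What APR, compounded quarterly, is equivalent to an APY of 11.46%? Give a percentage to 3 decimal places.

10.998%

(1 + r/4)^4 − 1 = 0.1146, so 1 + r/4 = 1.1146^(1/4).
r/4 = 0.027495, so r = 0.109980 = 10.998%.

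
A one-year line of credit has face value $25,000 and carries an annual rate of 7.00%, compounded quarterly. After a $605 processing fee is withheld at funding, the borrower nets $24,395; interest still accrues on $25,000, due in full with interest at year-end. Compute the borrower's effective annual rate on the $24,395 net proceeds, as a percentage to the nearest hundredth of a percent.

9.84%

Amount owed after one year: 25,000 × (1 + 0.0700/4)^4 = 25,000 × 1.071859 = $26,796.48.
Effective rate on net proceeds: 26,796.48 / 24,395 − 1 = 0.098441 = 9.84%.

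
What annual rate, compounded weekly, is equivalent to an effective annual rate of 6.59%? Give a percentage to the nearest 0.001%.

6.386%

(1 + r/52)^52 − 1 = 0.0659, so 1 + r/52 = 1.0659^(1/52).
r/52 = 0.001228, so r = 0.063859 = 6.386%.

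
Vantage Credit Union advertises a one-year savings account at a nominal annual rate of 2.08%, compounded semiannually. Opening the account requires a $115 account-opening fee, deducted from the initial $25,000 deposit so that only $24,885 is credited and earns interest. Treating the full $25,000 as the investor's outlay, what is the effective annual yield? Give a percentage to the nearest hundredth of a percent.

Value after one year: 24,885 × (1 + 0.0208/2)^2 = 24,885 × 1.020908 = $25,405.30.
Effective yield on the $25,000 outlay: 25,405.30 / 25,000 − 1 = 0.016212 = 1.62%.

1.62%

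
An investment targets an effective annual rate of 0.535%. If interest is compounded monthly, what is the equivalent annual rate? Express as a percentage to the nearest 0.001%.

0.534%

(1 + r/12)^12 − 1 = 0.00535, so 1 + r/12 = 1.00535^(1/12).
r/12 = 0.000445, so r = 0.005337 = 0.534%.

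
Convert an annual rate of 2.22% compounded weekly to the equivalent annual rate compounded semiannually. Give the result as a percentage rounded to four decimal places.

EAR = (1 + 0.0222/52)^52 − 1 = 0.022443.
Solve (1 + r/2)^2 = 1.022443: r/2 = 1.022443^(1/2) − 1 = 0.011159, so r = 0.022319 = 2.2319%.

2.2319%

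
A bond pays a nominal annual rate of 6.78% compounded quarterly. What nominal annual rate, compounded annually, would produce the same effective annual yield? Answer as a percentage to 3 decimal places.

EAR = (1 + 0.0678/4)^4 − 1 = 0.069543.
Compounded annually, the equivalent nominal rate is the EAR itself: 6.954%.

6.954%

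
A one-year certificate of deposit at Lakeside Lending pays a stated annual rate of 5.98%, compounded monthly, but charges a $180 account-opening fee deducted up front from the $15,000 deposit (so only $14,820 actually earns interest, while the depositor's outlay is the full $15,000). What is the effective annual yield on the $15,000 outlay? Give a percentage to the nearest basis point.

Value after one year: 14,820 × (1 + 0.0598/12)^12 = 14,820 × 1.061467 = $15,730.93.
Effective yield on the $15,000 outlay: 15,730.93 / 15,000 − 1 = 0.048729 = 4.87%.

4.87%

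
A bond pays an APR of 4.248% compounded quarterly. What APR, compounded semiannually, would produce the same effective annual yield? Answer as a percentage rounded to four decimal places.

EAR = (1 + 0.04248/4)^4 − 1 = 0.043162.
Solve (1 + r/2)^2 = 1.043162: r/2 = 1.043162^(1/2) − 1 = 0.021353, so r = 0.042706 = 4.2706%.

4.2706%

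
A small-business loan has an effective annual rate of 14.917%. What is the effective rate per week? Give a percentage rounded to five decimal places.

The per-week rate i satisfies (1 + i)^52 = 1 + 0.14917.
i = 1.14917^(1/52) − 1 = 0.0026774 = 0.26774%.

0.26774%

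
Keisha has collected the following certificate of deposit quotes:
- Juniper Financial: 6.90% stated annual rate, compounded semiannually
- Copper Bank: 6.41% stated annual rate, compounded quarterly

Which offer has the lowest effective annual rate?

Copper Bank

Juniper Financial: (1 + 0.0690/2)^2 − 1 = 7.019%
Copper Bank: (1 + 0.0641/4)^4 − 1 = 6.566%
The lowest effective annual rate is Copper Bank at 6.566%.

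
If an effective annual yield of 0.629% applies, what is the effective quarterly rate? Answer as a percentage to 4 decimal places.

The per-quarter rate i satisfies (1 + i)^4 = 1 + 0.00629.
i = 1.00629^(1/4) − 1 = 0.0015688 = 0.1569%.

0.1569%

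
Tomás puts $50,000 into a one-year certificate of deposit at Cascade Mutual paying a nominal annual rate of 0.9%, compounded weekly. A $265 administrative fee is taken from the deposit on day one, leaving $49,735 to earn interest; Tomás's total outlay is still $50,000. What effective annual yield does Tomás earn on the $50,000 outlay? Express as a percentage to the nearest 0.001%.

0.369%

Value after one year: 49,735 × (1 + 0.009/52)^52 = 49,735 × 1.009040 = $50,184.60.
Effective yield on the $50,000 outlay: 50,184.60 / 50,000 − 1 = 0.003692 = 0.369%.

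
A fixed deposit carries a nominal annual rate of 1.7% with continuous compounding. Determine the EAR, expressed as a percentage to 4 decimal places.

1.7145%

With continuous compounding, EAR = e^0.017 − 1.
e^0.017 = 1.017145, so EAR = 0.017145 = 1.7145%.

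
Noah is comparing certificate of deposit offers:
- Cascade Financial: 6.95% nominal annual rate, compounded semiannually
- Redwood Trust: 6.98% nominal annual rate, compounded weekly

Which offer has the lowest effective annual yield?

Cascade Financial

Cascade Financial: (1 + 0.0695/2)^2 − 1 = 7.071%
Redwood Trust: (1 + 0.0698/52)^52 − 1 = 7.224%
The lowest effective annual rate is Cascade Financial at 7.071%.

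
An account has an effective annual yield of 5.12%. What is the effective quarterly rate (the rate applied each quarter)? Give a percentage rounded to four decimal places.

The per-quarter rate i satisfies (1 + i)^4 = 1 + 0.0512.
i = 1.0512^(1/4) − 1 = 0.0125613 = 1.2561%.

1.2561%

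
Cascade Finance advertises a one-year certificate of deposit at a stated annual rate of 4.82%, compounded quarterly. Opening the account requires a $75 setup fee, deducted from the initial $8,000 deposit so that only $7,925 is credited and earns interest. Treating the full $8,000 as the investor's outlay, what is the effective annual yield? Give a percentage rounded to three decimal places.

3.924%

Value after one year: 7,925 × (1 + 0.0482/4)^4 = 7,925 × 1.049078 = $8,313.95.
Effective yield on the $8,000 outlay: 8,313.95 / 8,000 − 1 = 0.039243 = 3.924%.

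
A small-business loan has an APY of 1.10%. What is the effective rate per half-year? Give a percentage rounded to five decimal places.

The per-half-year rate i satisfies (1 + i)^2 = 1 + 0.0110.
i = 1.0110^(1/2) − 1 = 0.0054850 = 0.54850%.

0.54850%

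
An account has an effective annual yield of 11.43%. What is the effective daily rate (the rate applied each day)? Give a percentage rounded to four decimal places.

0.0297%

The per-day rate i satisfies (1 + i)^365 = 1 + 0.1143.
i = 1.1143^(1/365) − 1 = 0.0002966 = 0.0297%.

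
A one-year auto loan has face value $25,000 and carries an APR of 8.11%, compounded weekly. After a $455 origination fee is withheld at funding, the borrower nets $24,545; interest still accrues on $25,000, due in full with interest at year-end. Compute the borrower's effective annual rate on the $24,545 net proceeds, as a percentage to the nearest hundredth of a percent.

10.45%

Amount owed after one year: 25,000 × (1 + 0.0811/52)^52 = 25,000 × 1.084411 = $27,110.27.
Effective rate on net proceeds: 27,110.27 / 24,545 − 1 = 0.104513 = 10.45%.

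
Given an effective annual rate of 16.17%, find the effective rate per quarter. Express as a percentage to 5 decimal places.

The per-quarter rate i satisfies (1 + i)^4 = 1 + 0.1617.
i = 1.1617^(1/4) − 1 = 0.0381820 = 3.81820%.

3.81820%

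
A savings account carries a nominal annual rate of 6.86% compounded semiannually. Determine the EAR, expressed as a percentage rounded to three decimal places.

EAR = (1 + 0.0686/2)^2 − 1.
= (1 + 0.034300)^2 − 1 = 1.069776 − 1 = 6.978%.

6.978%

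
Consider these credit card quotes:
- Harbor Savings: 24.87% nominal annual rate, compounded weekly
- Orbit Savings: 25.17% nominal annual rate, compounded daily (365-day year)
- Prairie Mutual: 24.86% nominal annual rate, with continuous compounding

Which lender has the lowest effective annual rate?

Harbor Savings: (1 + 0.2487/52)^52 − 1 = 28.160%
Orbit Savings: (1 + 0.2517/365)^365 − 1 = 28.610%
Prairie Mutual: e^0.2486 − 1 = 28.223%
The lowest effective annual rate is Harbor Savings at 28.160%.

Harbor Savings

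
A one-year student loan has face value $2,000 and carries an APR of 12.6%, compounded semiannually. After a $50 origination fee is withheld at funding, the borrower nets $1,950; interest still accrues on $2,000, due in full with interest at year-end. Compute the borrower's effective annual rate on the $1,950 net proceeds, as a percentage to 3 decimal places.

Amount owed after one year: 2,000 × (1 + 0.126/2)^2 = 2,000 × 1.129969 = $2,259.94.
Effective rate on net proceeds: 2,259.94 / 1,950 − 1 = 0.158943 = 15.894%.

15.894%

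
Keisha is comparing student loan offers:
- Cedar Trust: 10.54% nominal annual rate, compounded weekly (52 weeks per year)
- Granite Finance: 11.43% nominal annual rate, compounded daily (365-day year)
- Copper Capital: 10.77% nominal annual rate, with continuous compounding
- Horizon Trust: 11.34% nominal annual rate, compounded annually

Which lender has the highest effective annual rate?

Cedar Trust: (1 + 0.1054/52)^52 − 1 = 11.104%
Granite Finance: (1 + 0.1143/365)^365 − 1 = 12.107%
Copper Capital: e^0.1077 − 1 = 11.371%
Horizon Trust: compounded annually, EAR = 11.340%
The highest effective annual rate is Granite Finance at 12.107%.

Granite Finance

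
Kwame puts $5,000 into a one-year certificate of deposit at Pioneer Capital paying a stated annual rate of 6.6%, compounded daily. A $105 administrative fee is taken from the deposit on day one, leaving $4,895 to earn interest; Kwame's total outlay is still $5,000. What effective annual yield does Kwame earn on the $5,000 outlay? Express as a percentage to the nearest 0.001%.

4.579%

Value after one year: 4,895 × (1 + 0.066/365)^365 = 4,895 × 1.068220 = $5,228.94.
Effective yield on the $5,000 outlay: 5,228.94 / 5,000 − 1 = 0.045788 = 4.579%.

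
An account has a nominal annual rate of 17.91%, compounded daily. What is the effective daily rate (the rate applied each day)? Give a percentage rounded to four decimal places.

With a nominal annual rate compounded daily, the periodic rate is the nominal rate divided by 365.
i = 0.1791 / 365 = 0.0004907 = 0.0491%.

0.0491%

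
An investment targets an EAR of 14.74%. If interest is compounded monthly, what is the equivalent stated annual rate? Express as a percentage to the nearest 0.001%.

(1 + r/12)^12 − 1 = 0.1474, so 1 + r/12 = 1.1474^(1/12).
r/12 = 0.011524, so r = 0.138289 = 13.829%.

13.829%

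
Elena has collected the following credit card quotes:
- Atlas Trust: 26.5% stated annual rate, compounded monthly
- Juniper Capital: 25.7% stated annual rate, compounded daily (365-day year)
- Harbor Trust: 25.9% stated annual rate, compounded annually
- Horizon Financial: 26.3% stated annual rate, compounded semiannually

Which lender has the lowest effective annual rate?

Atlas Trust: (1 + 0.265/12)^12 − 1 = 29.968%
Juniper Capital: (1 + 0.257/365)^365 − 1 = 29.293%
Harbor Trust: compounded annually, EAR = 25.900%
Horizon Financial: (1 + 0.263/2)^2 − 1 = 28.029%
The lowest effective annual rate is Harbor Trust at 25.900%.

Harbor Trust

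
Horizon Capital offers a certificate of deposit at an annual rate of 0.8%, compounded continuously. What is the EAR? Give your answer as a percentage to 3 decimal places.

0.803%

With continuous compounding, EAR = e^0.008 − 1.
e^0.008 = 1.008032, so EAR = 0.008032 = 0.803%.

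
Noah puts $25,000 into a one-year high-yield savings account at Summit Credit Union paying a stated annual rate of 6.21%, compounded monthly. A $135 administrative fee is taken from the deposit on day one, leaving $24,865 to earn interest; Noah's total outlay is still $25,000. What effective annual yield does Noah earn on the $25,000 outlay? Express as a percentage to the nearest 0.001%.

Value after one year: 24,865 × (1 + 0.0621/12)^12 = 24,865 × 1.063898 = $26,453.83.
Effective yield on the $25,000 outlay: 26,453.83 / 25,000 − 1 = 0.058153 = 5.815%.

5.815%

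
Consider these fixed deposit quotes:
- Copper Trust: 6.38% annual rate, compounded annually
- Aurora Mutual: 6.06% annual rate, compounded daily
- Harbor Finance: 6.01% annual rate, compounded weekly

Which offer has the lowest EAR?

Harbor Finance

Copper Trust: compounded annually, EAR = 6.380%
Aurora Mutual: (1 + 0.0606/365)^365 − 1 = 6.247%
Harbor Finance: (1 + 0.0601/52)^52 − 1 = 6.191%
The lowest effective annual rate is Harbor Finance at 6.191%.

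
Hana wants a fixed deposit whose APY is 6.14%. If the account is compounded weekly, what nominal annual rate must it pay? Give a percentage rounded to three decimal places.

5.962%

(1 + r/52)^52 − 1 = 0.0614, so 1 + r/52 = 1.0614^(1/52).
r/52 = 0.001147, so r = 0.059623 = 5.962%.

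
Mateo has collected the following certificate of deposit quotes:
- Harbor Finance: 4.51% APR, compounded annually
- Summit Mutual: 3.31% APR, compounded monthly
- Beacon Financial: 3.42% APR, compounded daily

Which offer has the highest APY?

Harbor Finance: compounded annually, EAR = 4.510%
Summit Mutual: (1 + 0.0331/12)^12 − 1 = 3.361%
Beacon Financial: (1 + 0.0342/365)^365 − 1 = 3.479%
The highest effective annual rate is Harbor Finance at 4.510%.

Harbor Finance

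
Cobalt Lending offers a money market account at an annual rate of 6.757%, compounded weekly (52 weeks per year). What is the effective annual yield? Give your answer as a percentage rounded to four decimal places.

6.9858%

EAR = (1 + 0.06757/52)^52 − 1.
= (1 + 0.001299)^52 − 1 = 1.069858 − 1 = 6.9858%.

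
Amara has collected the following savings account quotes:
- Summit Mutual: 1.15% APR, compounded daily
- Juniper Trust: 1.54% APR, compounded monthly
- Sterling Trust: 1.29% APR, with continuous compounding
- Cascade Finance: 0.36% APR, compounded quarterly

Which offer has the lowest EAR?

Summit Mutual: (1 + 0.0115/365)^365 − 1 = 1.157%
Juniper Trust: (1 + 0.0154/12)^12 − 1 = 1.551%
Sterling Trust: e^0.0129 − 1 = 1.298%
Cascade Finance: (1 + 0.0036/4)^4 − 1 = 0.360%
The lowest effective annual rate is Cascade Finance at 0.360%.

Cascade Finance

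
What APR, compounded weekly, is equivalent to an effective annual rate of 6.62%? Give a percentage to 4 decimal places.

6.4140%

(1 + r/52)^52 − 1 = 0.0662, so 1 + r/52 = 1.0662^(1/52).
r/52 = 0.001233, so r = 0.064140 = 6.4140%.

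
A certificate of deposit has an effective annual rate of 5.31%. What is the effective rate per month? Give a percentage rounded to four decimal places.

The per-month rate i satisfies (1 + i)^12 = 1 + 0.0531.
i = 1.0531^(1/12) − 1 = 0.0043208 = 0.4321%.

0.4321%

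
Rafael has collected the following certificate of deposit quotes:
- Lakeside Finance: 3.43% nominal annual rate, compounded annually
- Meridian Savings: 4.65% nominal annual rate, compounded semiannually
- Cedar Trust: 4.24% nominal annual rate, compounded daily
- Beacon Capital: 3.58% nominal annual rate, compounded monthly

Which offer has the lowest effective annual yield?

Lakeside Finance

Lakeside Finance: compounded annually, EAR = 3.430%
Meridian Savings: (1 + 0.0465/2)^2 − 1 = 4.704%
Cedar Trust: (1 + 0.0424/365)^365 − 1 = 4.331%
Beacon Capital: (1 + 0.0358/12)^12 − 1 = 3.639%
The lowest effective annual rate is Lakeside Finance at 3.430%.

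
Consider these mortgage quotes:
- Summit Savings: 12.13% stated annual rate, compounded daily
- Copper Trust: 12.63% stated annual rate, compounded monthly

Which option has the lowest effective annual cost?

Summit Savings: (1 + 0.1213/365)^365 − 1 = 12.894%
Copper Trust: (1 + 0.1263/12)^12 − 1 = 13.387%
The lowest effective annual rate is Summit Savings at 12.894%.

Summit Savings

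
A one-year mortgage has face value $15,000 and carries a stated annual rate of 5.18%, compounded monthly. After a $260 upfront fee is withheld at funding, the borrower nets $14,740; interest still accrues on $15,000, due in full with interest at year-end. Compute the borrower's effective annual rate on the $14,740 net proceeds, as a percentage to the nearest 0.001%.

Amount owed after one year: 15,000 × (1 + 0.0518/12)^12 = 15,000 × 1.053048 = $15,795.72.
Effective rate on net proceeds: 15,795.72 / 14,740 − 1 = 0.071622 = 7.162%.

7.162%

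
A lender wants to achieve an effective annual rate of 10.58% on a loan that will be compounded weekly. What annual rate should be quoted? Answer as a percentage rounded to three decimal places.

(1 + r/52)^52 − 1 = 0.1058, so 1 + r/52 = 1.1058^(1/52).
r/52 = 0.001936, so r = 0.100666 = 10.067%.

10.067%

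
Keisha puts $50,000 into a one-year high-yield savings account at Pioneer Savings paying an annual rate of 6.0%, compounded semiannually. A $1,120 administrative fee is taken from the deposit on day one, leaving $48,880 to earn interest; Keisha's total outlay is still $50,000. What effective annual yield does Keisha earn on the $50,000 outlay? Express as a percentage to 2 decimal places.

Value after one year: 48,880 × (1 + 0.060/2)^2 = 48,880 × 1.060900 = $51,856.79.
Effective yield on the $50,000 outlay: 51,856.79 / 50,000 − 1 = 0.037136 = 3.71%.

3.71%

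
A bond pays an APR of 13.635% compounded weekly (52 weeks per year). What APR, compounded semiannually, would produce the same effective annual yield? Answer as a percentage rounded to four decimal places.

14.0914%

EAR = (1 + 0.13635/52)^52 − 1 = 0.145878.
Solve (1 + r/2)^2 = 1.145878: r/2 = 1.145878^(1/2) − 1 = 0.070457, so r = 0.140914 = 14.0914%.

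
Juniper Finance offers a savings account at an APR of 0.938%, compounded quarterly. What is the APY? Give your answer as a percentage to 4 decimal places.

0.9413%

EAR = (1 + 0.00938/4)^4 − 1.
= (1 + 0.002345)^4 − 1 = 1.009413 − 1 = 0.9413%.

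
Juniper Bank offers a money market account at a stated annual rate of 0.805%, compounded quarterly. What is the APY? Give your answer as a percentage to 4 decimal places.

EAR = (1 + 0.00805/4)^4 − 1.
= (1 + 0.002012)^4 − 1 = 1.008074 − 1 = 0.8074%.

0.8074%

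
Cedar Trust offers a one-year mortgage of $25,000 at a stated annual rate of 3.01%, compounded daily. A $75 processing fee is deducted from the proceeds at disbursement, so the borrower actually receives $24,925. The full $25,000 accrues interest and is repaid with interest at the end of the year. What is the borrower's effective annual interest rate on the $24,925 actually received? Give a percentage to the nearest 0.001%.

Amount owed after one year: 25,000 × (1 + 0.0301/365)^365 = 25,000 × 1.030556 = $25,763.91.
Effective rate on net proceeds: 25,763.91 / 24,925 − 1 = 0.033657 = 3.366%.

3.366%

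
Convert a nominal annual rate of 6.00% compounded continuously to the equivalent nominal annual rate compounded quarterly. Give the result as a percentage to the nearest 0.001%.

EAR under continuous compounding: e^0.0600 − 1 = 0.061837.
Solve (1 + r/4)^4 = 1.061837: r/4 = 1.061837^(1/4) − 1 = 0.015113, so r = 0.060452 = 6.045%.

6.045%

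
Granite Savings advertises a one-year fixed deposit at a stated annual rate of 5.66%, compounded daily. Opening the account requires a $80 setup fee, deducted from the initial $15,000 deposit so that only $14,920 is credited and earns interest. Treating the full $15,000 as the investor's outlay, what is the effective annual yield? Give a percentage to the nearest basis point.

Value after one year: 14,920 × (1 + 0.0566/365)^365 = 14,920 × 1.058228 = $15,788.76.
Effective yield on the $15,000 outlay: 15,788.76 / 15,000 − 1 = 0.052584 = 5.26%.

5.26%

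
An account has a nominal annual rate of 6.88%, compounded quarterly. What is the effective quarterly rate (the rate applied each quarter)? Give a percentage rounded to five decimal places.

1.72000%

With a nominal annual rate compounded quarterly, the periodic rate is the nominal rate divided by 4.
i = 0.0688 / 4 = 0.0172000 = 1.72000%.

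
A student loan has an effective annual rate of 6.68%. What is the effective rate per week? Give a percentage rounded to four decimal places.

0.1244%

The per-week rate i satisfies (1 + i)^52 = 1 + 0.0668.
i = 1.0668^(1/52) − 1 = 0.0012443 = 0.1244%.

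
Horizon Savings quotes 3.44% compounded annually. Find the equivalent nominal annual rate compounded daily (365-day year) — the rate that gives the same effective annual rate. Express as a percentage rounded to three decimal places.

3.382%

Compounded annually, EAR = nominal = 0.034400.
Solve (1 + r/365)^365 = 1.034400: r/365 = 1.034400^(1/365) − 1 = 0.000093, so r = 0.033823 = 3.382%.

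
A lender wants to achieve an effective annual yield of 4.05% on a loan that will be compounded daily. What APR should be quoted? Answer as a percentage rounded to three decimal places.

(1 + r/365)^365 − 1 = 0.0405, so 1 + r/365 = 1.0405^(1/365).
r/365 = 0.000109, so r = 0.039704 = 3.970%.

3.970%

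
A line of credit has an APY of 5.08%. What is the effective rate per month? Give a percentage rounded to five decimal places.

The per-month rate i satisfies (1 + i)^12 = 1 + 0.0508.
i = 1.0508^(1/12) − 1 = 0.0041379 = 0.41379%.

0.41379%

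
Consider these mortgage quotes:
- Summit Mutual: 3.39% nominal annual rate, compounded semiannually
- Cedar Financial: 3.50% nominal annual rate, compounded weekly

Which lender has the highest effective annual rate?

Summit Mutual: (1 + 0.0339/2)^2 − 1 = 3.419%
Cedar Financial: (1 + 0.0350/52)^52 − 1 = 3.561%
The highest effective annual rate is Cedar Financial at 3.561%.

Cedar Financial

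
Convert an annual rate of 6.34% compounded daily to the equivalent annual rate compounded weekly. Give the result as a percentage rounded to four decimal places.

EAR = (1 + 0.0634/365)^365 − 1 = 0.065447.
Solve (1 + r/52)^52 = 1.065447: r/52 = 1.065447^(1/52) − 1 = 0.001220, so r = 0.063433 = 6.3433%.

6.3433%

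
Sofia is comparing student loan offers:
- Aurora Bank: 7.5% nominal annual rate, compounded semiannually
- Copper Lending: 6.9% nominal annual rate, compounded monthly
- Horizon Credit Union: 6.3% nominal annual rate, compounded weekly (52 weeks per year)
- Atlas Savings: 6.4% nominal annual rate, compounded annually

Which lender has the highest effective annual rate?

Aurora Bank: (1 + 0.075/2)^2 − 1 = 7.641%
Copper Lending: (1 + 0.069/12)^12 − 1 = 7.122%
Horizon Credit Union: (1 + 0.063/52)^52 − 1 = 6.499%
Atlas Savings: compounded annually, EAR = 6.400%
The highest effective annual rate is Aurora Bank at 7.641%.

Aurora Bank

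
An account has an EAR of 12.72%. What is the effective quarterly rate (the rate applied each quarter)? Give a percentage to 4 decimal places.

The per-quarter rate i satisfies (1 + i)^4 = 1 + 0.1272.
i = 1.1272^(1/4) − 1 = 0.0303867 = 3.0387%.

3.0387%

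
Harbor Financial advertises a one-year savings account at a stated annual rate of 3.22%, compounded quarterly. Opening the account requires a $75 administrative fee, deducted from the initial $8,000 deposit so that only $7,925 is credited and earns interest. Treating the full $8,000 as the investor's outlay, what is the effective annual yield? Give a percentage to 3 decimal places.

2.291%

Value after one year: 7,925 × (1 + 0.0322/4)^4 = 7,925 × 1.032591 = $8,183.28.
Effective yield on the $8,000 outlay: 8,183.28 / 8,000 − 1 = 0.022910 = 2.291%.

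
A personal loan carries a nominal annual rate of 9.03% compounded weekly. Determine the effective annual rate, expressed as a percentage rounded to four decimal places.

9.4417%

EAR = (1 + 0.0903/52)^52 − 1.
= (1 + 0.001737)^52 − 1 = 1.094417 − 1 = 9.4417%.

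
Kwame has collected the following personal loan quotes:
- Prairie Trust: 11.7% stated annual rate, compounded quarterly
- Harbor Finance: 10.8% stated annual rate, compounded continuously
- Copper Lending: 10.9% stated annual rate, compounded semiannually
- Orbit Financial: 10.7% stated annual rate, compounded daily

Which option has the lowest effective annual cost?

Prairie Trust: (1 + 0.117/4)^4 − 1 = 12.223%
Harbor Finance: e^0.108 − 1 = 11.405%
Copper Lending: (1 + 0.109/2)^2 − 1 = 11.197%
Orbit Financial: (1 + 0.107/365)^365 − 1 = 11.292%
The lowest effective annual rate is Copper Lending at 11.197%.

Copper Lending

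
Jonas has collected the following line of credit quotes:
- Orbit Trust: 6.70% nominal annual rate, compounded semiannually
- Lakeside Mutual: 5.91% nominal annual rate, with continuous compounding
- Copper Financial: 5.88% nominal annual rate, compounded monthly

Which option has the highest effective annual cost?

Orbit Trust

Orbit Trust: (1 + 0.0670/2)^2 − 1 = 6.812%
Lakeside Mutual: e^0.0591 − 1 = 6.088%
Copper Financial: (1 + 0.0588/12)^12 − 1 = 6.041%
The highest effective annual rate is Orbit Trust at 6.812%.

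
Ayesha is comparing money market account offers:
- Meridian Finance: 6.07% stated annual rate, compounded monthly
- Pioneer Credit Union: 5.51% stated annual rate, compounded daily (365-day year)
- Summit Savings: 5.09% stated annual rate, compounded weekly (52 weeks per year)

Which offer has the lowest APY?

Meridian Finance: (1 + 0.0607/12)^12 − 1 = 6.242%
Pioneer Credit Union: (1 + 0.0551/365)^365 − 1 = 5.664%
Summit Savings: (1 + 0.0509/52)^52 − 1 = 5.219%
The lowest effective annual rate is Summit Savings at 5.219%.

Summit Savings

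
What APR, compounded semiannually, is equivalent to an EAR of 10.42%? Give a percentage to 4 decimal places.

(1 + r/2)^2 − 1 = 0.1042, so 1 + r/2 = 1.1042^(1/2).
r/2 = 0.050809, so r = 0.101618 = 10.1618%.

10.1618%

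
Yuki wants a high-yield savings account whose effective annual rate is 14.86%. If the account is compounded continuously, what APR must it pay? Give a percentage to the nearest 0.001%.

Continuous: nominal r satisfies e^r − 1 = 0.1486.
r = ln(1 + 0.1486) = ln(1.1486) = 0.138544 = 13.854%.

13.854%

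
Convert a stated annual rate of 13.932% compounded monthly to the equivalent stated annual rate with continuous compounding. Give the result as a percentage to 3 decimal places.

13.852%

EAR = (1 + 0.13932/12)^12 − 1 = 0.148570.
Equivalent continuous rate: r = ln(1 + 0.148570) = 0.138517 = 13.852%.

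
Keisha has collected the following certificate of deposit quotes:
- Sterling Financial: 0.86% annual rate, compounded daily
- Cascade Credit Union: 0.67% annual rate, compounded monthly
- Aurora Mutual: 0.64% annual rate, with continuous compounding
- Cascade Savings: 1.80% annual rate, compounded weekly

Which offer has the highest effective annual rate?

Sterling Financial: (1 + 0.0086/365)^365 − 1 = 0.864%
Cascade Credit Union: (1 + 0.0067/12)^12 − 1 = 0.672%
Aurora Mutual: e^0.0064 − 1 = 0.642%
Cascade Savings: (1 + 0.0180/52)^52 − 1 = 1.816%
The highest effective annual rate is Cascade Savings at 1.816%.

Cascade Savings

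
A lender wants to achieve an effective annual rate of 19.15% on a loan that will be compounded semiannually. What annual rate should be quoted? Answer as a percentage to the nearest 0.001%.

18.312%

(1 + r/2)^2 − 1 = 0.1915, so 1 + r/2 = 1.1915^(1/2).
r/2 = 0.091559, so r = 0.183117 = 18.312%.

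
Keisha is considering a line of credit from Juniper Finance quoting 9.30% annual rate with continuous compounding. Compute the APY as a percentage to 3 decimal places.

With continuous compounding, EAR = e^0.0930 − 1.
e^0.0930 = 1.097462, so EAR = 0.097462 = 9.746%.

9.746%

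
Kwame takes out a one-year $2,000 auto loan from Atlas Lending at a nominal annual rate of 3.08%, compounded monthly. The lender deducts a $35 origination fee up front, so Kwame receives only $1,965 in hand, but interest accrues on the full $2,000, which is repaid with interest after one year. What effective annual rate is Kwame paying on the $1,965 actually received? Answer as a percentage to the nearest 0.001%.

4.961%

Amount owed after one year: 2,000 × (1 + 0.0308/12)^12 = 2,000 × 1.031239 = $2,062.48.
Effective rate on net proceeds: 2,062.48 / 1,965 − 1 = 0.049607 = 4.961%.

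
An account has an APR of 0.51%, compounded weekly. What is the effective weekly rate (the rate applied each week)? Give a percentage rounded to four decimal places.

0.0098%

With a nominal annual rate compounded weekly, the periodic rate is the nominal rate divided by 52.
i = 0.0051 / 52 = 0.0000981 = 0.0098%.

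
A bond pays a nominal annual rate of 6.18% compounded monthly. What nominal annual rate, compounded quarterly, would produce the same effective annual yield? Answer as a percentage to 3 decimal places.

6.212%

EAR = (1 + 0.0618/12)^12 − 1 = 0.063581.
Solve (1 + r/4)^4 = 1.063581: r/4 = 1.063581^(1/4) − 1 = 0.015530, so r = 0.062119 = 6.212%.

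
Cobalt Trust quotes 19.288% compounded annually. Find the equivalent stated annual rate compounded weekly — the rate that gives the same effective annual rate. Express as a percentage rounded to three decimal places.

17.667%

Compounded annually, EAR = nominal = 0.192880.
Solve (1 + r/52)^52 = 1.192880: r/52 = 1.192880^(1/52) − 1 = 0.003397, so r = 0.176670 = 17.667%.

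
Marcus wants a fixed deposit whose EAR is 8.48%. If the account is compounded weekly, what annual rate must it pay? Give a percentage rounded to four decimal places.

8.1459%

(1 + r/52)^52 − 1 = 0.0848, so 1 + r/52 = 1.0848^(1/52).
r/52 = 0.001567, so r = 0.081459 = 8.1459%.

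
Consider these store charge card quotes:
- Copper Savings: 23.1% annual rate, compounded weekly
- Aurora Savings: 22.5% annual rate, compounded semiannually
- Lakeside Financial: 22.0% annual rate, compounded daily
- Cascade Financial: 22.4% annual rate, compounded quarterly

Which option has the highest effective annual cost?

Copper Savings: (1 + 0.231/52)^52 − 1 = 25.921%
Aurora Savings: (1 + 0.225/2)^2 − 1 = 23.766%
Lakeside Financial: (1 + 0.220/365)^365 − 1 = 24.599%
Cascade Financial: (1 + 0.224/4)^4 − 1 = 24.353%
The highest effective annual rate is Copper Savings at 25.921%.

Copper Savings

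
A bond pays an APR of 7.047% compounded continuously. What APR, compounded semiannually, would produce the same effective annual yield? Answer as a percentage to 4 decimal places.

7.1726%

EAR under continuous compounding: e^0.07047 − 1 = 0.073012.
Solve (1 + r/2)^2 = 1.073012: r/2 = 1.073012^(1/2) − 1 = 0.035863, so r = 0.071726 = 7.1726%.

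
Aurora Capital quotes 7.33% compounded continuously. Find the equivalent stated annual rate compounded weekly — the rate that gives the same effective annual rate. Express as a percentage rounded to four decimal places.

EAR under continuous compounding: e^0.0733 − 1 = 0.076053.
Solve (1 + r/52)^52 = 1.076053: r/52 = 1.076053^(1/52) − 1 = 0.001411, so r = 0.073352 = 7.3352%.

7.3352%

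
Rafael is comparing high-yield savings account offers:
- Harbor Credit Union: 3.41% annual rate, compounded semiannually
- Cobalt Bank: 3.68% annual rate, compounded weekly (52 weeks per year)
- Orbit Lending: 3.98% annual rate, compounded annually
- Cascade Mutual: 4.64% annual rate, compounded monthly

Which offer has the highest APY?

Cascade Mutual

Harbor Credit Union: (1 + 0.0341/2)^2 − 1 = 3.439%
Cobalt Bank: (1 + 0.0368/52)^52 − 1 = 3.747%
Orbit Lending: compounded annually, EAR = 3.980%
Cascade Mutual: (1 + 0.0464/12)^12 − 1 = 4.740%
The highest effective annual rate is Cascade Mutual at 4.740%.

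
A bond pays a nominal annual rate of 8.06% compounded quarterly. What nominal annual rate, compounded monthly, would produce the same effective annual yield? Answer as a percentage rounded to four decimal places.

EAR = (1 + 0.0806/4)^4 − 1 = 0.083069.
Solve (1 + r/12)^12 = 1.083069: r/12 = 1.083069^(1/12) − 1 = 0.006672, so r = 0.080065 = 8.0065%.

8.0065%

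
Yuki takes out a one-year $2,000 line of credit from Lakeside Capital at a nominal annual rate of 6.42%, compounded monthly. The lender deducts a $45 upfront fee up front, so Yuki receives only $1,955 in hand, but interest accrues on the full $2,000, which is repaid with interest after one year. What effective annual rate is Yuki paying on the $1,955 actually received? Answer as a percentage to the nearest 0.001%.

Amount owed after one year: 2,000 × (1 + 0.0642/12)^12 = 2,000 × 1.066123 = $2,132.25.
Effective rate on net proceeds: 2,132.25 / 1,955 − 1 = 0.090663 = 9.066%.

9.066%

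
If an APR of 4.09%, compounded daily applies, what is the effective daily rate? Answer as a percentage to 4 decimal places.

0.0112%

With a nominal annual rate compounded daily, the periodic rate is the nominal rate divided by 365.
i = 0.0409 / 365 = 0.0001121 = 0.0112%.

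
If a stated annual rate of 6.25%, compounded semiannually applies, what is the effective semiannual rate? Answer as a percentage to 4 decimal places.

3.1250%

With a nominal annual rate compounded semiannually, the periodic rate is the nominal rate divided by 2.
i = 0.0625 / 2 = 0.0312500 = 3.1250%.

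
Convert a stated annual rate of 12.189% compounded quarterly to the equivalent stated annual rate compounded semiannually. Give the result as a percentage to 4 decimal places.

EAR = (1 + 0.12189/4)^4 − 1 = 0.127575.
Solve (1 + r/2)^2 = 1.127575: r/2 = 1.127575^(1/2) − 1 = 0.061874, so r = 0.123747 = 12.3747%.

12.3747%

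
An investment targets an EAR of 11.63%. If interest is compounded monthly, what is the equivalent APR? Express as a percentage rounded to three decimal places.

11.053%

(1 + r/12)^12 − 1 = 0.1163, so 1 + r/12 = 1.1163^(1/12).
r/12 = 0.009210, so r = 0.110526 = 11.053%.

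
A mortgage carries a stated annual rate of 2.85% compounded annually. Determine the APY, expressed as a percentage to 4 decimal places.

2.8500%

Annual compounding means the effective rate equals the nominal rate: 2.8500%.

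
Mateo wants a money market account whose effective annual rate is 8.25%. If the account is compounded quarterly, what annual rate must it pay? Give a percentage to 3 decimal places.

8.006%

(1 + r/4)^4 − 1 = 0.0825, so 1 + r/4 = 1.0825^(1/4).
r/4 = 0.020016, so r = 0.080064 = 8.006%.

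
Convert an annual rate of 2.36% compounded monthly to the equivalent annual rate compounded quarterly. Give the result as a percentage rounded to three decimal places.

2.365%

EAR = (1 + 0.0236/12)^12 − 1 = 0.023857.
Solve (1 + r/4)^4 = 1.023857: r/4 = 1.023857^(1/4) − 1 = 0.005912, so r = 0.023646 = 2.365%.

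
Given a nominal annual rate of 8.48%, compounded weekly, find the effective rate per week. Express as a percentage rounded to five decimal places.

0.16308%

With a nominal annual rate compounded weekly, the periodic rate is the nominal rate divided by 52.
i = 0.0848 / 52 = 0.0016308 = 0.16308%.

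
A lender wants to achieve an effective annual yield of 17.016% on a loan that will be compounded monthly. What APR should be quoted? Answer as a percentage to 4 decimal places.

(1 + r/12)^12 − 1 = 0.17016, so 1 + r/12 = 1.17016^(1/12).
r/12 = 0.013181, so r = 0.158174 = 15.8174%.

15.8174%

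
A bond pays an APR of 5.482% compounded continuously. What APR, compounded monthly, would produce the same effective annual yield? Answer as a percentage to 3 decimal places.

EAR under continuous compounding: e^0.05482 − 1 = 0.056350.
Solve (1 + r/12)^12 = 1.056350: r/12 = 1.056350^(1/12) − 1 = 0.004579, so r = 0.054945 = 5.495%.

5.495%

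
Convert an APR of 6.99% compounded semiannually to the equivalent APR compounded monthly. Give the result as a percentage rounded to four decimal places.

6.8903%

EAR = (1 + 0.0699/2)^2 − 1 = 0.071122.
Solve (1 + r/12)^12 = 1.071122: r/12 = 1.071122^(1/12) − 1 = 0.005742, so r = 0.068903 = 6.8903%.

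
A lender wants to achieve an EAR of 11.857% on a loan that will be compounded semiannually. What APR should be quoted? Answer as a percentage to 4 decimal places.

(1 + r/2)^2 − 1 = 0.11857, so 1 + r/2 = 1.11857^(1/2).
r/2 = 0.057625, so r = 0.115249 = 11.5249%.

11.5249%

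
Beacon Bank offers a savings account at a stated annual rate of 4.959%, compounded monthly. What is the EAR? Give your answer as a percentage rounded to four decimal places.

EAR = (1 + 0.04959/12)^12 − 1.
= (1 + 0.004132)^12 − 1 = 1.050733 − 1 = 5.0733%.

5.0733%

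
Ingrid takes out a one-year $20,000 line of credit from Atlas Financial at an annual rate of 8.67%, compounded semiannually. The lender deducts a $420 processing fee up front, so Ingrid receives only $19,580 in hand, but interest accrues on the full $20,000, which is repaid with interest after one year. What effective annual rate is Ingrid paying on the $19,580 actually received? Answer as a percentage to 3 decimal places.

11.193%

Amount owed after one year: 20,000 × (1 + 0.0867/2)^2 = 20,000 × 1.088579 = $21,771.58.
Effective rate on net proceeds: 21,771.58 / 19,580 − 1 = 0.111930 = 11.193%.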